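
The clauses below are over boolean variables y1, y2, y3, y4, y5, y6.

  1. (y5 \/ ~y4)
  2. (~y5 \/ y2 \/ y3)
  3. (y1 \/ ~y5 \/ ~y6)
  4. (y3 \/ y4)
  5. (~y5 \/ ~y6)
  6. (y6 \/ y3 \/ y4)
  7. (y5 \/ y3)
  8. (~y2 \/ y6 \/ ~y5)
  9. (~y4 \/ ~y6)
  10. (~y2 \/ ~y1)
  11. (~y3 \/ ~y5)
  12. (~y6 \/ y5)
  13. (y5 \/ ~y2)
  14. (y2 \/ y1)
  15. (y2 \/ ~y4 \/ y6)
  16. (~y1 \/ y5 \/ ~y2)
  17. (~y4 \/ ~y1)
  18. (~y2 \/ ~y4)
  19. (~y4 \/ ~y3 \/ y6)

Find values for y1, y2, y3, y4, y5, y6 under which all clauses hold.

Branch on y1: take y1 = True.
  then y2 is forced to False.
  then y4 is forced to False.
  then y3 is forced to True.
  then y5 is forced to False.
  then y6 is forced to False.
Every clause has at least one true literal under this assignment.

y1=T, y2=F, y3=T, y4=F, y5=F, y6=F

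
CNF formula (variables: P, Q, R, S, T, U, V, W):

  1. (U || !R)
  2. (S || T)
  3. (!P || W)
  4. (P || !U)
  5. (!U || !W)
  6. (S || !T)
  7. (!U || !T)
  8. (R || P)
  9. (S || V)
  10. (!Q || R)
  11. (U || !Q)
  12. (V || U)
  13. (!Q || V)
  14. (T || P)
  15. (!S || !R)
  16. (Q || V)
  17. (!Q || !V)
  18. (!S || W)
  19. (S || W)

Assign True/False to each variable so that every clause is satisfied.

P=T  Q=F  R=F  S=T  T=T  U=F  V=T  W=T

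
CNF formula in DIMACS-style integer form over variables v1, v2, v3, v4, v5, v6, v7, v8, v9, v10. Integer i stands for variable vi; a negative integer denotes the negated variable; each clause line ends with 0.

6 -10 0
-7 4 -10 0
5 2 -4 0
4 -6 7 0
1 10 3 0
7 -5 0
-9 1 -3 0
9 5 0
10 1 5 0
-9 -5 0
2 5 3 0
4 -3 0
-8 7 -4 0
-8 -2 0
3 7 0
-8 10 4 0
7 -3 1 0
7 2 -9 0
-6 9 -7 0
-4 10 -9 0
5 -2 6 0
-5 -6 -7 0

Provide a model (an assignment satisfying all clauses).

v1=True  v2=True  v3=False  v4=False  v5=False  v6=True  v7=True  v8=False  v9=True  v10=False

v1 occurs only positively in the remaining clauses — set v1 = True.
v8 occurs only negated in the remaining clauses — set v8 = False.
Branch on v2: take v2 = True.
Try v3 = False.
  then v7 is forced to True.
For the remaining variables, v4 = False, v5 = False, v6 = True, v9 = True, v10 = False works.
Check each clause:
  1. (v6 OR NOT v10) — NOT v10 is true.
  2. (NOT v10 OR NOT v7 OR v4) — NOT v10 is true.
  3. (NOT v4 OR v2 OR v5) — v2 is true.
  4. (v4 OR NOT v6 OR v7) — v7 is true.
  5. (v1 OR v10 OR v3) — v1 is true.
  6. (NOT v5 OR v7) — NOT v5 is true.
  7. (NOT v3 OR NOT v9 OR v1) — v1 is true.
  8. (v9 OR v5) — v9 is true.
  9. (v5 OR v10 OR v1) — v1 is true.
  10. (NOT v9 OR NOT v5) — NOT v5 is true.
  11. (v3 OR v5 OR v2) — v2 is true.
  12. (NOT v3 OR v4) — NOT v3 is true.
  13. (v7 OR NOT v4 OR NOT v8) — NOT v8 is true.
  14. (NOT v8 OR NOT v2) — NOT v8 is true.
  15. (v7 OR v3) — v7 is true.
  16. (NOT v8 OR v10 OR v4) — NOT v8 is true.
  17. (NOT v3 OR v1 OR v7) — v1 is true.
  18. (v7 OR v2 OR NOT v9) — v2 is true.
  19. (NOT v7 OR NOT v6 OR v9) — v9 is true.
  20. (NOT v9 OR v10 OR NOT v4) — NOT v4 is true.
  21. (NOT v2 OR v6 OR v5) — v6 is true.
  22. (NOT v6 OR NOT v5 OR NOT v7) — NOT v5 is true.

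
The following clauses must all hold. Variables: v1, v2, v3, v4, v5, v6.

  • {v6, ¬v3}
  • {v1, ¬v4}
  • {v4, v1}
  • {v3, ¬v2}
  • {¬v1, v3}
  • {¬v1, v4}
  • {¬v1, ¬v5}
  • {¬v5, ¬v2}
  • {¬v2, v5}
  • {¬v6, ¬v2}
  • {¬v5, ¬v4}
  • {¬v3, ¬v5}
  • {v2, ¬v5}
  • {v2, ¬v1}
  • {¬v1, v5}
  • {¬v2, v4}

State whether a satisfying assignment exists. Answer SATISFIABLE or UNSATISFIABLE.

UNSATISFIABLE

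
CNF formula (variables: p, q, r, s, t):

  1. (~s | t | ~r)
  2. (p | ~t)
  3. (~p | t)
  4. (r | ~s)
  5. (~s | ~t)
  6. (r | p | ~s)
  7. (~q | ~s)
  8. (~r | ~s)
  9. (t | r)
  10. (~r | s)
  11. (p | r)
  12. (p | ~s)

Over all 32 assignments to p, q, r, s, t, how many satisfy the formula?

2

Satisfying assignments:
  p=T q=F r=F s=F t=T
  p=T q=T r=F s=F t=T
Count: 2.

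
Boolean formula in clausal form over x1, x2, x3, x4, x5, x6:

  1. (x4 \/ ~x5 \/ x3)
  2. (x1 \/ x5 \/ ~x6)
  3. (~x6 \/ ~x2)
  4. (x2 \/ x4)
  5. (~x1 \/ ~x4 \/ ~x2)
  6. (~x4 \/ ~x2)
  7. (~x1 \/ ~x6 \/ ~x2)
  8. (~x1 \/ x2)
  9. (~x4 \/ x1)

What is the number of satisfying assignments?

6

Satisfying assignments:
  x1=F x2=T x3=F x4=F x5=F x6=F
  x1=F x2=T x3=T x4=F x5=F x6=F
  x1=F x2=T x3=T x4=F x5=T x6=F
  x1=T x2=T x3=F x4=F x5=F x6=F
  x1=T x2=T x3=T x4=F x5=F x6=F
  x1=T x2=T x3=T x4=F x5=T x6=F
That's 6 in total.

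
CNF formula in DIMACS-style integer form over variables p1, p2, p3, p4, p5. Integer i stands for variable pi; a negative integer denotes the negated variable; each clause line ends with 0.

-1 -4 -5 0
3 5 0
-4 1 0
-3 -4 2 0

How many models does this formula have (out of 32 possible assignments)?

Case analysis on p4 and p1:
  p4=1, p1=1: remaining (p2,p3,p5) ∈ {(1,1,0)} — 1.
  p4=1, p1=0: a clause becomes empty — 0.
  p4=0, p1=1: p2 free; 3 ways for (p3,p5) × 2^1 = 6.
  p4=0, p1=0: p2 free; 3 ways for (p3,p5) × 2^1 = 6.
Total: 1 + 0 + 6 + 6 = 13.

13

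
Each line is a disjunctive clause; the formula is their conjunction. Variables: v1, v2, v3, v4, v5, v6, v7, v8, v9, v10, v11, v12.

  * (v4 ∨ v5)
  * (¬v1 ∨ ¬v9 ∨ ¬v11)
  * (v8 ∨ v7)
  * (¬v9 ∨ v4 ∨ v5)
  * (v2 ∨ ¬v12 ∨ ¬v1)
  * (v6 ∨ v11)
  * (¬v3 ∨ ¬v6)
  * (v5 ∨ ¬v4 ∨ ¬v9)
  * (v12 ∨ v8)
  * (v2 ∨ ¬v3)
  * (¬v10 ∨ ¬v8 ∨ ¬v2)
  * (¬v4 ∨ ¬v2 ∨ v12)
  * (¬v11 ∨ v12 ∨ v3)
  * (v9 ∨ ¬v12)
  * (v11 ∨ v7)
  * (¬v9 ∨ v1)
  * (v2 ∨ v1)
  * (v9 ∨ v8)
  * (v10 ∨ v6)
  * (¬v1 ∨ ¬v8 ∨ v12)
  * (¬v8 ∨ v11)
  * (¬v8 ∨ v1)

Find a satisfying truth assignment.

v1 = T, v2 = T, v3 = F, v4 = F, v5 = T, v6 = T, v7 = T, v8 = F, v9 = T, v10 = T, v11 = F, v12 = T

Check each clause:
  1. (v4 ∨ v5) — v5 is true.
  2. (¬v11 ∨ ¬v9 ∨ ¬v1) — ¬v11 is true.
  3. (v8 ∨ v7) — v7 is true.
  4. (¬v9 ∨ v5 ∨ v4) — v5 is true.
  5. (¬v1 ∨ ¬v12 ∨ v2) — v2 is true.
  6. (v6 ∨ v11) — v6 is true.
  7. (¬v6 ∨ ¬v3) — ¬v3 is true.
  8. (¬v4 ∨ ¬v9 ∨ v5) — ¬v4 is true.
  9. (v8 ∨ v12) — v12 is true.
  10. (v2 ∨ ¬v3) — v2 is true.
  11. (¬v8 ∨ ¬v10 ∨ ¬v2) — ¬v8 is true.
  12. (v12 ∨ ¬v4 ∨ ¬v2) — v12 is true.
  13. (v3 ∨ v12 ∨ ¬v11) — v12 is true.
  14. (v9 ∨ ¬v12) — v9 is true.
  15. (v7 ∨ v11) — v7 is true.
  16. (v1 ∨ ¬v9) — v1 is true.
  17. (v1 ∨ v2) — v1 is true.
  18. (v8 ∨ v9) — v9 is true.
  19. (v6 ∨ v10) — v10 is true.
  20. (¬v1 ∨ v12 ∨ ¬v8) — ¬v8 is true.
  21. (¬v8 ∨ v11) — ¬v8 is true.
  22. (¬v8 ∨ v1) — ¬v8 is true.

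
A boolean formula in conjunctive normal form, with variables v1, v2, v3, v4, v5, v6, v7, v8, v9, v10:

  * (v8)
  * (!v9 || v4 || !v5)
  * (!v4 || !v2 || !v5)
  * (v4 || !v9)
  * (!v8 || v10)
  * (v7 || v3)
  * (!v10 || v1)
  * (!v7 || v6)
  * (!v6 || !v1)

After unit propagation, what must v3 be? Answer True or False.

True

(v8) is a unit clause: v8 = True.
(v10 || !v8): since v8 = True, the clause reduces to (v10). v10 = True.
(v1 || !v10) with v10 = True leaves only v1, so v1 = True.
In (!v1 || !v6), !v1 is now false; !v6 must hold, so v6 = False.
In (!v7 || v6), v6 is now false; !v7 must hold, so v7 = False.
(v7 || v3): since v7 = False, the clause reduces to (v3). v3 = True.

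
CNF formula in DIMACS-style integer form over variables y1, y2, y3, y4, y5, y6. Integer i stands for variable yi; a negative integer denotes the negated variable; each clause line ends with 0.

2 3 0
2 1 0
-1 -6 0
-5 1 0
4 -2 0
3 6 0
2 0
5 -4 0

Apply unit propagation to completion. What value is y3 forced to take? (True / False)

True

(y2) is a unit clause: y2 = True.
(y4 \/ ~y2) with y2 = True leaves only y4, so y4 = True.
In (y5 \/ ~y4), ~y4 is now false; y5 must hold, so y5 = True.
From (y1 \/ ~y5) and y5 = True: y1 = True.
From (~y6 \/ ~y1) and y1 = True: y6 = False.
(y6 \/ y3) with y6 = False leaves only y3, so y3 = True.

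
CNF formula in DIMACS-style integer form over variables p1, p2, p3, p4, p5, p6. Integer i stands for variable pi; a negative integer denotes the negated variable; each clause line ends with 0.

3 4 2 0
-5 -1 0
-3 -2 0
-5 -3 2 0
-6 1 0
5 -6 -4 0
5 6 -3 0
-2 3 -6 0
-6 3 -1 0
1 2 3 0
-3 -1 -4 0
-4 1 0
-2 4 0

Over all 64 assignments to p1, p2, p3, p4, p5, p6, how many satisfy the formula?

The models are:
  p1=1 p2=0 p3=0 p4=1 p5=0 p6=0
  p1=1 p2=0 p3=1 p4=0 p5=0 p6=1
  p1=1 p2=1 p3=0 p4=1 p5=0 p6=0
Count: 3.

3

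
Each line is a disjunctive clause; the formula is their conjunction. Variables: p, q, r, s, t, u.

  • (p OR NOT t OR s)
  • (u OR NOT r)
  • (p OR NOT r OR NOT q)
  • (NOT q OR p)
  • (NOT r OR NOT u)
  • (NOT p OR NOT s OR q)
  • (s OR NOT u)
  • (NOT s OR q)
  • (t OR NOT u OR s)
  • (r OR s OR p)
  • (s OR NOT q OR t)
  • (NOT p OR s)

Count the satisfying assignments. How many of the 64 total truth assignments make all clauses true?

4

Satisfying assignments:
  p=T q=T r=F s=T t=F u=F
  p=T q=T r=F s=T t=F u=T
  p=T q=T r=F s=T t=T u=F
  p=T q=T r=F s=T t=T u=T
That's 4 in total.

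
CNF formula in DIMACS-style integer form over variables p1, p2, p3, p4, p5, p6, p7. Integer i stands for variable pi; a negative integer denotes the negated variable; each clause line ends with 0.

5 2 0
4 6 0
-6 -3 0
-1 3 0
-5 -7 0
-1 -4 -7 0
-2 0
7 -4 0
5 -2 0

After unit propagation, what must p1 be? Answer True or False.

False

(¬p2) is a unit clause: p2 = False.
From (p2 ∨ p5) and p2 = False: p5 = True.
In (¬p7 ∨ ¬p5), ¬p5 is now false; ¬p7 must hold, so p7 = False.
From (¬p4 ∨ p7) and p7 = False: p4 = False.
(p6 ∨ p4): since p4 = False, the clause reduces to (p6). p6 = True.
(¬p3 ∨ ¬p6): since p6 = True, the clause reduces to (¬p3). p3 = False.
In (¬p1 ∨ p3), p3 is now false; ¬p1 must hold, so p1 = False.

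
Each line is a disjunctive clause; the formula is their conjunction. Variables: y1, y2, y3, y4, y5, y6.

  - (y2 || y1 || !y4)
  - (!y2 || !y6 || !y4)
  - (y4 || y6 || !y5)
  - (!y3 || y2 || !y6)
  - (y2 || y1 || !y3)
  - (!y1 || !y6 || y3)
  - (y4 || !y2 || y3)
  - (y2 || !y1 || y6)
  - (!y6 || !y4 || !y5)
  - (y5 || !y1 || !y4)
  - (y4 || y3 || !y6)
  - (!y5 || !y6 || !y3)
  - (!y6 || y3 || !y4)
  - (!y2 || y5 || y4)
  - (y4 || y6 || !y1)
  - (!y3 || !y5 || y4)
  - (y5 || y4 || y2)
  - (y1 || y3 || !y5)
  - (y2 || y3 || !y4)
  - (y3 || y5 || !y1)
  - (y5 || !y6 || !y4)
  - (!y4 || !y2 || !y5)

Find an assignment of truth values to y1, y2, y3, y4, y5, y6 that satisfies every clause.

y1 = F, y2 = T, y3 = F, y4 = T, y5 = F, y6 = F

Set y1 = False and propagate.
Branch on y2: take y2 = True.
The remaining clauses are satisfied by y3 = False, y4 = True, y5 = False, y6 = False.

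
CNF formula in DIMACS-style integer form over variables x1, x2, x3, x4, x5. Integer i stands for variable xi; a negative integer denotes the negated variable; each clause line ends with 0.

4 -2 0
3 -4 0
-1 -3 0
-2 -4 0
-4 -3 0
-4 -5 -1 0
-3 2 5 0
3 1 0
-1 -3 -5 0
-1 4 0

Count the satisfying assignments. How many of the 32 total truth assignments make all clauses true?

1

The models are:
  x1=0 x2=0 x3=1 x4=0 x5=1
That's 1 in total.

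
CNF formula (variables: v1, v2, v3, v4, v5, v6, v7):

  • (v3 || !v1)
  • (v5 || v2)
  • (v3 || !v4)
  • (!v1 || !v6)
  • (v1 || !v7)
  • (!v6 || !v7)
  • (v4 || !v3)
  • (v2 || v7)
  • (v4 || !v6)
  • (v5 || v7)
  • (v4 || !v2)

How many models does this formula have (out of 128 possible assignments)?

6

The models are:
  v1=F v2=T v3=T v4=T v5=T v6=F v7=F
  v1=F v2=T v3=T v4=T v5=T v6=T v7=F
  v1=T v2=F v3=T v4=T v5=T v6=F v7=T
  v1=T v2=T v3=T v4=T v5=F v6=F v7=T
  v1=T v2=T v3=T v4=T v5=T v6=F v7=F
  v1=T v2=T v3=T v4=T v5=T v6=F v7=T
Count: 6.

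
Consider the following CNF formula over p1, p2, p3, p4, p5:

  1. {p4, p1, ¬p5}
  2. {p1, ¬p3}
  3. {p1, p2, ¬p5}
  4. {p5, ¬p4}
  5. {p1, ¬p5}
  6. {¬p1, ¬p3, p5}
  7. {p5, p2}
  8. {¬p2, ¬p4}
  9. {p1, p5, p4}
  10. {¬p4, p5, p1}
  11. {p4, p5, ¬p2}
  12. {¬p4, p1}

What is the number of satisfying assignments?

Satisfying assignments:
  p1=T p2=F p3=F p4=F p5=T
  p1=T p2=F p3=F p4=T p5=T
  p1=T p2=F p3=T p4=F p5=T
  p1=T p2=F p3=T p4=T p5=T
  p1=T p2=T p3=F p4=F p5=T
  p1=T p2=T p3=T p4=F p5=T
Count: 6.

6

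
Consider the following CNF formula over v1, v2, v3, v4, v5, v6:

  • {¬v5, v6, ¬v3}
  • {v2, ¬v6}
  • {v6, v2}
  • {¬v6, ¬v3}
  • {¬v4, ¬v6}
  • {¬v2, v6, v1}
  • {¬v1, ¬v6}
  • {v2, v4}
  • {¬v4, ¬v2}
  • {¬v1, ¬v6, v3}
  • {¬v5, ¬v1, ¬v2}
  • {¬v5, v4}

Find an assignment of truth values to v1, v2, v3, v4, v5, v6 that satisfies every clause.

v1 = 1, v2 = 1, v3 = 1, v4 = 0, v5 = 0, v6 = 0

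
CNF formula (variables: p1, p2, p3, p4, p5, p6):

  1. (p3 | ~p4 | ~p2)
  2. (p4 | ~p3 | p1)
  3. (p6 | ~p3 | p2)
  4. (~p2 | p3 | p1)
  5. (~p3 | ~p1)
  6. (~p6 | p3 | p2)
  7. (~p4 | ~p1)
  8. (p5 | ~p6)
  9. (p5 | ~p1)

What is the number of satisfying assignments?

Case analysis on p3 and p1:
  p3=1, p1=1: a clause becomes empty — 0.
  p3=1, p1=0: remaining (p2,p4,p5,p6) ∈ {(0,1,1,1); (1,1,0,0); (1,1,1,0); (1,1,1,1)} — 4.
  p3=0, p1=1: remaining (p2,p4,p5,p6) ∈ {(0,0,1,0); (1,0,1,0); (1,0,1,1)} — 3.
  p3=0, p1=0: remaining (p2,p4,p5,p6) ∈ {(0,0,0,0); (0,0,1,0); (0,1,0,0); (0,1,1,0)} — 4.
Total: 0 + 4 + 3 + 4 = 11.

11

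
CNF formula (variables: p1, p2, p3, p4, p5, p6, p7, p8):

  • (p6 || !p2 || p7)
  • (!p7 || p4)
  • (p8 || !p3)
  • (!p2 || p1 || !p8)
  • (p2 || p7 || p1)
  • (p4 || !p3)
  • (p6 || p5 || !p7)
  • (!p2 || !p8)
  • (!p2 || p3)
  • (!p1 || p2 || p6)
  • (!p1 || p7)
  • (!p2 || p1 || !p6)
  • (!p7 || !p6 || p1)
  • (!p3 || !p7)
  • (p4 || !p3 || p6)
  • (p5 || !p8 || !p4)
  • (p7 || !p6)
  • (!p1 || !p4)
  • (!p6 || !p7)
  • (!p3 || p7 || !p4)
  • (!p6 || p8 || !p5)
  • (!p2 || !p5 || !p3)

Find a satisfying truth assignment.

p1=F  p2=F  p3=F  p4=T  p5=T  p6=F  p7=T  p8=T

Set p1 = False and propagate.
The remaining clauses are satisfied by p2 = False, p3 = False, p4 = True, p5 = True, p6 = False, p7 = True, p8 = True.
Check each clause:
  1. (!p2 || p6 || p7) — p7 is true.
  2. (!p7 || p4) — p4 is true.
  3. (!p3 || p8) — p8 is true.
  4. (!p8 || p1 || !p2) — !p2 is true.
  5. (p1 || p7 || p2) — p7 is true.
  6. (p4 || !p3) — p4 is true.
  7. (p6 || p5 || !p7) — p5 is true.
  8. (!p2 || !p8) — !p2 is true.
  9. (!p2 || p3) — !p2 is true.
  10. (p6 || p2 || !p1) — !p1 is true.
  11. (p7 || !p1) — !p1 is true.
  12. (!p2 || p1 || !p6) — !p6 is true.
  13. (p1 || !p7 || !p6) — !p6 is true.
  14. (!p7 || !p3) — !p3 is true.
  15. (!p3 || p4 || p6) — p4 is true.
  16. (!p4 || !p8 || p5) — p5 is true.
  17. (!p6 || p7) — !p6 is true.
  18. (!p4 || !p1) — !p1 is true.
  19. (!p7 || !p6) — !p6 is true.
  20. (!p4 || p7 || !p3) — !p3 is true.
  21. (p8 || !p5 || !p6) — p8 is true.
  22. (!p5 || !p3 || !p2) — !p3 is true.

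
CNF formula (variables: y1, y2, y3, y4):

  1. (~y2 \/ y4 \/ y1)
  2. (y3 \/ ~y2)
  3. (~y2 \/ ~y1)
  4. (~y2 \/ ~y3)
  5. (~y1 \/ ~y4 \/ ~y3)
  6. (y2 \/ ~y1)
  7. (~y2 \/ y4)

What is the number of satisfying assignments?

4

Satisfying assignments:
  y1=F y2=F y3=F y4=F
  y1=F y2=F y3=F y4=T
  y1=F y2=F y3=T y4=F
  y1=F y2=F y3=T y4=T
Count: 4.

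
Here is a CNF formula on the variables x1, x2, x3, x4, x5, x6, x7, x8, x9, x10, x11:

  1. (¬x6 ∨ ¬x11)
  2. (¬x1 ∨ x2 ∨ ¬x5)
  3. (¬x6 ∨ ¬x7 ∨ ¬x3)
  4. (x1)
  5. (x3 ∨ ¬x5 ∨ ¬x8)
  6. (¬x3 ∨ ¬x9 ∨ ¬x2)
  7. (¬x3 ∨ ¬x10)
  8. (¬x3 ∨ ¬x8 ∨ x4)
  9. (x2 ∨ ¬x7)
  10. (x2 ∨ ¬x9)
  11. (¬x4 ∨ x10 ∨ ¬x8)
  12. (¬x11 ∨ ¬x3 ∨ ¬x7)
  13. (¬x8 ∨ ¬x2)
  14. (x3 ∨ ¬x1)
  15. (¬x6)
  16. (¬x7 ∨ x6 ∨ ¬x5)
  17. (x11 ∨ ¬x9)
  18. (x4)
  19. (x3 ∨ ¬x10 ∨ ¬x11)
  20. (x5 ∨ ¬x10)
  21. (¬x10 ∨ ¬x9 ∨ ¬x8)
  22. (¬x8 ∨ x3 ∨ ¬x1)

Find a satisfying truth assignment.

x1 = T, x2 = T, x3 = T, x4 = T, x5 = T, x6 = F, x7 = F, x8 = F, x9 = F, x10 = F, x11 = T

Unit propagation: (x1) forces x1 = True.
(x3) is a unit clause, so x3 = True.
(¬x10) is a unit clause, so x10 = False.
Unit propagation: (¬x6) forces x6 = False.
(x4) is a unit clause, so x4 = True.
Unit propagation: (¬x8) forces x8 = False.
x7 occurs only negated in the remaining clauses — set x7 = False.
Pure literal: x9 appears only negated; assign x9 = False.
Try x2 = True.
x5, x11 are now unconstrained; take x5 = True, x11 = True.
Every clause has at least one true literal under this assignment.
Check each clause:
  1. (¬x11 ∨ ¬x6) — ¬x6 is true.
  2. (¬x5 ∨ x2 ∨ ¬x1) — x2 is true.
  3. (¬x7 ∨ ¬x6 ∨ ¬x3) — ¬x7 is true.
  4. (x1) — x1 is true.
  5. (x3 ∨ ¬x8 ∨ ¬x5) — ¬x8 is true.
  6. (¬x3 ∨ ¬x2 ∨ ¬x9) — ¬x9 is true.
  7. (¬x3 ∨ ¬x10) — ¬x10 is true.
  8. (x4 ∨ ¬x3 ∨ ¬x8) — ¬x8 is true.
  9. (x2 ∨ ¬x7) — ¬x7 is true.
  10. (¬x9 ∨ x2) — x2 is true.
  11. (¬x8 ∨ ¬x4 ∨ x10) — ¬x8 is true.
  12. (¬x11 ∨ ¬x3 ∨ ¬x7) — ¬x7 is true.
  13. (¬x8 ∨ ¬x2) — ¬x8 is true.
  14. (¬x1 ∨ x3) — x3 is true.
  15. (¬x6) — ¬x6 is true.
  16. (x6 ∨ ¬x7 ∨ ¬x5) — ¬x7 is true.
  17. (¬x9 ∨ x11) — x11 is true.
  18. (x4) — x4 is true.
  19. (¬x10 ∨ x3 ∨ ¬x11) — x3 is true.
  20. (x5 ∨ ¬x10) — x5 is true.
  21. (¬x9 ∨ ¬x10 ∨ ¬x8) — ¬x8 is true.
  22. (¬x8 ∨ ¬x1 ∨ x3) — ¬x8 is true.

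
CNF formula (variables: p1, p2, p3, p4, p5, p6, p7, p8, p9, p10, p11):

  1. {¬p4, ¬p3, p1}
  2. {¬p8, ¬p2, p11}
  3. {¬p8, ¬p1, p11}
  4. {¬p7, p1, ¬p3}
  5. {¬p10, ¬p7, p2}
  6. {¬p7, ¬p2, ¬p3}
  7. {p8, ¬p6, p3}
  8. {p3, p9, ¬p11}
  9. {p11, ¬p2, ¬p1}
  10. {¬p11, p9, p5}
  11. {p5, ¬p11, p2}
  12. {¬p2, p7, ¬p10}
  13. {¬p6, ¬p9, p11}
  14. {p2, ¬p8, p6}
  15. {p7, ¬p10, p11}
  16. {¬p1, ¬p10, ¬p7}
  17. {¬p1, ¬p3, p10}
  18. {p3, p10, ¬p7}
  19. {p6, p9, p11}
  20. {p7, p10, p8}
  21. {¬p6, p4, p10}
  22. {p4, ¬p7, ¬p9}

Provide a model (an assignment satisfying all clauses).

p5 occurs only positively in the remaining clauses — set p5 = True.
Branch on p1: take p1 = False.
Branch on p2: take p2 = True.
The remaining clauses are satisfied by p3 = False, p4 = True, p6 = True, p7 = False, p8 = True, p9 = True, p10 = False, p11 = True.

p1=False  p2=True  p3=False  p4=True  p5=True  p6=True  p7=False  p8=True  p9=True  p10=False  p11=True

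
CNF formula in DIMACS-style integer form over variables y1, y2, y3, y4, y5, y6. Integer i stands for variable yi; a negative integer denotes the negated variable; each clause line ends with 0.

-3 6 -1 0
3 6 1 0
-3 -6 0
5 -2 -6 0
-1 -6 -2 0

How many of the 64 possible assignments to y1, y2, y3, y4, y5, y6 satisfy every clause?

Split on y6, then y1.
  y6=1, y1=1: remaining (y2,y3,y4,y5) ∈ {(0,0,0,0); (0,0,0,1); (0,0,1,0); (0,0,1,1)} — 4.
  y6=1, y1=0: y4 free; 3 ways for (y2,y3,y5) × 2^1 = 6.
  y6=0, y1=1: forces y3=0; y2, y4, y5 free → 2^3 = 8.
  y6=0, y1=0: forces y3=1; y2, y4, y5 free → 2^3 = 8.
Total: 4 + 6 + 8 + 8 = 26.

26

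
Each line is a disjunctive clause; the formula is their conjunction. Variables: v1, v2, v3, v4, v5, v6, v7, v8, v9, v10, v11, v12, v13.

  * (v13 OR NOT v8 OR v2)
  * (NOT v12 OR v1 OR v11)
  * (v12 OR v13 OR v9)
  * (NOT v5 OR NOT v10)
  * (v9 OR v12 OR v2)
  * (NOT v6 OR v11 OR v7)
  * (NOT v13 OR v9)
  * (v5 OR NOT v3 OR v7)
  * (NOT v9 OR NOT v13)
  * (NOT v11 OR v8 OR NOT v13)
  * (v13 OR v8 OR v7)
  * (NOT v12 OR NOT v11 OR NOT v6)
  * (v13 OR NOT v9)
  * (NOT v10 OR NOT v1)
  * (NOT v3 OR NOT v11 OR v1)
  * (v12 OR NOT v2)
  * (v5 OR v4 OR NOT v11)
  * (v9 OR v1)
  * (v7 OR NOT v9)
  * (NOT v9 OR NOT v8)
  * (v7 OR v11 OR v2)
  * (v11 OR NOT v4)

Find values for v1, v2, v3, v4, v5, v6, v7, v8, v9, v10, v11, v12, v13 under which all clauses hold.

v1=True, v2=True, v3=True, v4=False, v5=True, v6=False, v7=True, v8=False, v9=False, v10=False, v11=False, v12=True, v13=False

Pure literal: v6 appears only negated; assign v6 = False.
v7 occurs only positively in the remaining clauses — set v7 = True.
Set v1 = True and propagate.
  then v10 is forced to False.
The remaining clauses are satisfied by v2 = True, v3 = True, v4 = False, v5 = True, v8 = False, v9 = False, v11 = False, v12 = True, v13 = False.
Every clause has at least one true literal under this assignment.
Check each clause:
  1. (v13 OR NOT v8 OR v2) — NOT v8 is true.
  2. (v11 OR NOT v12 OR v1) — v1 is true.
  3. (v13 OR v12 OR v9) — v12 is true.
  4. (NOT v5 OR NOT v10) — NOT v10 is true.
  5. (v9 OR v2 OR v12) — v2 is true.
  6. (v7 OR v11 OR NOT v6) — NOT v6 is true.
  7. (v9 OR NOT v13) — NOT v13 is true.
  8. (v5 OR NOT v3 OR v7) — v5 is true.
  9. (NOT v9 OR NOT v13) — NOT v13 is true.
  10. (v8 OR NOT v11 OR NOT v13) — NOT v13 is true.
  11. (v7 OR v8 OR v13) — v7 is true.
  12. (NOT v6 OR NOT v11 OR NOT v12) — NOT v6 is true.
  13. (NOT v9 OR v13) — NOT v9 is true.
  14. (NOT v1 OR NOT v10) — NOT v10 is true.
  15. (NOT v11 OR NOT v3 OR v1) — v1 is true.
  16. (v12 OR NOT v2) — v12 is true.
  17. (v4 OR v5 OR NOT v11) — NOT v11 is true.
  18. (v9 OR v1) — v1 is true.
  19. (v7 OR NOT v9) — v7 is true.
  20. (NOT v9 OR NOT v8) — NOT v8 is true.
  21. (v11 OR v7 OR v2) — v2 is true.
  22. (v11 OR NOT v4) — NOT v4 is true.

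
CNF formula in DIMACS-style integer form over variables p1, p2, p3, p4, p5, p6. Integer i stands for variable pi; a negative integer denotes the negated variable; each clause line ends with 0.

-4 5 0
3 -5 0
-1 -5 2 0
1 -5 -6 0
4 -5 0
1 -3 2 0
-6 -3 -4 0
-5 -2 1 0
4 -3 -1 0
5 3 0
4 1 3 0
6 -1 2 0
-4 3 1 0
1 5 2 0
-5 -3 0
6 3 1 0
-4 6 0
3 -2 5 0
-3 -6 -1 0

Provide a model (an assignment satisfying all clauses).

p1=0, p2=1, p3=1, p4=0, p5=0, p6=0

Check each clause:
  1. (¬p4 ∨ p5) — ¬p4 is true.
  2. (p3 ∨ ¬p5) — p3 is true.
  3. (p2 ∨ ¬p1 ∨ ¬p5) — p2 is true.
  4. (p1 ∨ ¬p6 ∨ ¬p5) — ¬p6 is true.
  5. (p4 ∨ ¬p5) — ¬p5 is true.
  6. (p2 ∨ ¬p3 ∨ p1) — p2 is true.
  7. (¬p4 ∨ ¬p6 ∨ ¬p3) — ¬p6 is true.
  8. (¬p2 ∨ p1 ∨ ¬p5) — ¬p5 is true.
  9. (¬p1 ∨ p4 ∨ ¬p3) — ¬p1 is true.
  10. (p5 ∨ p3) — p3 is true.
  11. (p4 ∨ p1 ∨ p3) — p3 is true.
  12. (¬p1 ∨ p2 ∨ p6) — p2 is true.
  13. (p1 ∨ ¬p4 ∨ p3) — p3 is true.
  14. (p2 ∨ p1 ∨ p5) — p2 is true.
  15. (¬p3 ∨ ¬p5) — ¬p5 is true.
  16. (p3 ∨ p6 ∨ p1) — p3 is true.
  17. (¬p4 ∨ p6) — ¬p4 is true.
  18. (p3 ∨ p5 ∨ ¬p2) — p3 is true.
  19. (¬p1 ∨ ¬p3 ∨ ¬p6) — ¬p6 is true.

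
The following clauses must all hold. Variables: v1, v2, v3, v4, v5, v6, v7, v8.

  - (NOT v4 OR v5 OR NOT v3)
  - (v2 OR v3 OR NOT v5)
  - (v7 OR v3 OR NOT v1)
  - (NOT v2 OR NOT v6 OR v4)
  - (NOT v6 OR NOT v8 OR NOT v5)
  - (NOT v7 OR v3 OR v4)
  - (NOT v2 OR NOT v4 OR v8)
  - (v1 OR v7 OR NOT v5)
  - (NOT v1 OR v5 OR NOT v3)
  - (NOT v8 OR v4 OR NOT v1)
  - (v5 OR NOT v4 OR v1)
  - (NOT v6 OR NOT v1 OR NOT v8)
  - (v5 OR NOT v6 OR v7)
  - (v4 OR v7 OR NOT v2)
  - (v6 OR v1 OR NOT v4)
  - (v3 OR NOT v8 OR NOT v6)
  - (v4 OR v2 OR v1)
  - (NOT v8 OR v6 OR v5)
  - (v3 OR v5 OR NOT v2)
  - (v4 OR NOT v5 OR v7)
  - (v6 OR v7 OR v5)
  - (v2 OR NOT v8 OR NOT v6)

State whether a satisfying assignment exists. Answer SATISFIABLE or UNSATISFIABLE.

SATISFIABLE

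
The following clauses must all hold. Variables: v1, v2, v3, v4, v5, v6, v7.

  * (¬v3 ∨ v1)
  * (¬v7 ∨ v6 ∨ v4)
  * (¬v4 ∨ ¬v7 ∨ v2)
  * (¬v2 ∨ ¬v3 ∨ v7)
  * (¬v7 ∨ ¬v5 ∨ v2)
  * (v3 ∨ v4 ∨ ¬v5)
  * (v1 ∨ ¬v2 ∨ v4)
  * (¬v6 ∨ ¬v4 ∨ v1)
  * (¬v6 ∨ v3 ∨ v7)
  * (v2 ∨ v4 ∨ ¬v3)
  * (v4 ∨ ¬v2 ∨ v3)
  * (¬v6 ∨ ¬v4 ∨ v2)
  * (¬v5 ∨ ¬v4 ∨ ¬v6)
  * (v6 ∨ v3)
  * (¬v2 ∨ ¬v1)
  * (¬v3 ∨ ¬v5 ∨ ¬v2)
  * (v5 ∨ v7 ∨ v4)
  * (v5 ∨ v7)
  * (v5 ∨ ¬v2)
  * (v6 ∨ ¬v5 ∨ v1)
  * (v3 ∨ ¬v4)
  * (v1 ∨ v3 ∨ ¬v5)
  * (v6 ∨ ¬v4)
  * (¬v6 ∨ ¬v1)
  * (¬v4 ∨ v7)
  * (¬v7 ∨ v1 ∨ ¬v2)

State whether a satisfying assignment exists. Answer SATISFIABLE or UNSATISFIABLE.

Branch on v1: take v1 = False.
  then v3 is forced to False.
  then v6 is forced to True.
  then v4 is forced to False.
  then v5 is forced to False.
  then v2 is forced to False.
  then v7 is forced to True.
So v1=False, v2=False, v3=False, v4=False, v5=False, v6=True, v7=True is a satisfying assignment.

SATISFIABLE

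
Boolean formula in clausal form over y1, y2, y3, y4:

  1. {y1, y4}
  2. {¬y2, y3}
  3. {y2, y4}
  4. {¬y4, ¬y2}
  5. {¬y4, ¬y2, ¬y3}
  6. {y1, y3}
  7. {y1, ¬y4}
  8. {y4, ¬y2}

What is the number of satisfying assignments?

2

Satisfying assignments:
  y1=T y2=F y3=F y4=T
  y1=T y2=F y3=T y4=T
That's 2 in total.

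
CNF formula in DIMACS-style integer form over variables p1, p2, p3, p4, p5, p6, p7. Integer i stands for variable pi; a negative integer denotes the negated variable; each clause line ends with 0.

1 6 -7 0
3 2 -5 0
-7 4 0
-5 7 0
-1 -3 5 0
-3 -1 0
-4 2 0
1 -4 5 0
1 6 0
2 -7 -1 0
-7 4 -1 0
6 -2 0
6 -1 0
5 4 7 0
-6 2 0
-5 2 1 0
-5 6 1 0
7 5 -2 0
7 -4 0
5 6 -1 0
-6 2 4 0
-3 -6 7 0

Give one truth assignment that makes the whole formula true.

p1=True  p2=True  p3=False  p4=True  p5=True  p6=True  p7=True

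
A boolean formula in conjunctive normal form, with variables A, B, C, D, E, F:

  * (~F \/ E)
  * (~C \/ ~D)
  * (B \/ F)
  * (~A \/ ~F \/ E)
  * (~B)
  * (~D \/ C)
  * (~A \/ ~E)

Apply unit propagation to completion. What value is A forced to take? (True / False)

(~B) is a unit clause: B = False.
In (B \/ F), B is now false; F must hold, so F = True.
In (E \/ ~F), ~F is now false; E must hold, so E = True.
(~E \/ ~A) with E = True leaves only ~A, so A = False.

False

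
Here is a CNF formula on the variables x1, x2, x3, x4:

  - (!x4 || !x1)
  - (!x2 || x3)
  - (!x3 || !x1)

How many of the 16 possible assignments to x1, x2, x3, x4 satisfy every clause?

7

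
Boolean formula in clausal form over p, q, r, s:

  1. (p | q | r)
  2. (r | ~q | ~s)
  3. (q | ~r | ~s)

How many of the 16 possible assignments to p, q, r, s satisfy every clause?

Split on q, then r.
  q=T, r=T: remaining (p,s) ∈ {(F,F); (F,T); (T,F); (T,T)} — 4.
  q=T, r=F: remaining (p,s) ∈ {(F,F); (T,F)} — 2.
  q=F, r=T: remaining (p,s) ∈ {(F,F); (T,F)} — 2.
  q=F, r=F: remaining (p,s) ∈ {(T,F); (T,T)} — 2.
Total: 4 + 2 + 2 + 2 = 10.

10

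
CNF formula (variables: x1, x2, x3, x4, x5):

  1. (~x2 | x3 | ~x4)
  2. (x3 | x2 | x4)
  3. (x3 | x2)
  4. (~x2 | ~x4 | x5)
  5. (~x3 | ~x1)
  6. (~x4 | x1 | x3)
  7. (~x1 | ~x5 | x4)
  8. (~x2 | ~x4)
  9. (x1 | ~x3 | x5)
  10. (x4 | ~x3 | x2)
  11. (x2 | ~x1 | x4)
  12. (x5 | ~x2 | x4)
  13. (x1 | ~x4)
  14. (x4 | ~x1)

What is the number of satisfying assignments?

2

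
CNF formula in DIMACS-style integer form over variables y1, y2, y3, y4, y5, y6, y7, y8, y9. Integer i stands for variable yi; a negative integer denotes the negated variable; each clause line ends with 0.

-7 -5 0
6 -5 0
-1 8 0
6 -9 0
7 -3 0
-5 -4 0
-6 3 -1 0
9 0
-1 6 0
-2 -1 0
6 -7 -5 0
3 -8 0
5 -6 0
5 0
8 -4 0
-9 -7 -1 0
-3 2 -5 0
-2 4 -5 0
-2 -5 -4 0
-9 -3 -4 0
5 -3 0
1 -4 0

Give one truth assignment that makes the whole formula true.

y1=0  y2=0  y3=0  y4=0  y5=1  y6=1  y7=0  y8=0  y9=1

Check each clause:
  1. (NOT y5 OR NOT y7) — NOT y7 is true.
  2. (y6 OR NOT y5) — y6 is true.
  3. (NOT y1 OR y8) — NOT y1 is true.
  4. (y6 OR NOT y9) — y6 is true.
  5. (NOT y3 OR y7) — NOT y3 is true.
  6. (NOT y5 OR NOT y4) — NOT y4 is true.
  7. (NOT y6 OR y3 OR NOT y1) — NOT y1 is true.
  8. (y9) — y9 is true.
  9. (NOT y1 OR y6) — y6 is true.
  10. (NOT y2 OR NOT y1) — NOT y1 is true.
  11. (NOT y5 OR NOT y7 OR y6) — NOT y7 is true.
  12. (y3 OR NOT y8) — NOT y8 is true.
  13. (NOT y6 OR y5) — y5 is true.
  14. (y5) — y5 is true.
  15. (y8 OR NOT y4) — NOT y4 is true.
  16. (NOT y7 OR NOT y1 OR NOT y9) — NOT y7 is true.
  17. (y2 OR NOT y3 OR NOT y5) — NOT y3 is true.
  18. (NOT y2 OR NOT y5 OR y4) — NOT y2 is true.
  19. (NOT y4 OR NOT y2 OR NOT y5) — NOT y4 is true.
  20. (NOT y3 OR NOT y4 OR NOT y9) — NOT y4 is true.
  21. (NOT y3 OR y5) — NOT y3 is true.
  22. (NOT y4 OR y1) — NOT y4 is true.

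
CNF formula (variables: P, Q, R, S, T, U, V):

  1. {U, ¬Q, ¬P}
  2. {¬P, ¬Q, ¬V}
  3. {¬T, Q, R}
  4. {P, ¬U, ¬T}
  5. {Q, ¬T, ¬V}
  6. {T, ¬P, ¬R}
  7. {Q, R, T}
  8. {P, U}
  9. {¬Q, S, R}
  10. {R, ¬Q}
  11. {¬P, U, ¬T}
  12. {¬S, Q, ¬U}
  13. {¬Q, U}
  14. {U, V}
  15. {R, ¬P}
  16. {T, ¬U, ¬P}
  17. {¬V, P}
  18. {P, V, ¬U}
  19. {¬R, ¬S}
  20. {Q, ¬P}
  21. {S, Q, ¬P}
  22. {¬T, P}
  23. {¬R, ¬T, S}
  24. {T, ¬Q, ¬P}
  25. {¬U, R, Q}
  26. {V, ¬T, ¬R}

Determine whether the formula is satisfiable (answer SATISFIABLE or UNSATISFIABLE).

P = True:
  propagation gives R=True, T=True, U=True, S=False; an empty clause results — contradiction.
P = False:
  propagation gives U=True, T=False, V=False; an empty clause results — contradiction.
Every branch closes, so no satisfying assignment exists.

UNSATISFIABLE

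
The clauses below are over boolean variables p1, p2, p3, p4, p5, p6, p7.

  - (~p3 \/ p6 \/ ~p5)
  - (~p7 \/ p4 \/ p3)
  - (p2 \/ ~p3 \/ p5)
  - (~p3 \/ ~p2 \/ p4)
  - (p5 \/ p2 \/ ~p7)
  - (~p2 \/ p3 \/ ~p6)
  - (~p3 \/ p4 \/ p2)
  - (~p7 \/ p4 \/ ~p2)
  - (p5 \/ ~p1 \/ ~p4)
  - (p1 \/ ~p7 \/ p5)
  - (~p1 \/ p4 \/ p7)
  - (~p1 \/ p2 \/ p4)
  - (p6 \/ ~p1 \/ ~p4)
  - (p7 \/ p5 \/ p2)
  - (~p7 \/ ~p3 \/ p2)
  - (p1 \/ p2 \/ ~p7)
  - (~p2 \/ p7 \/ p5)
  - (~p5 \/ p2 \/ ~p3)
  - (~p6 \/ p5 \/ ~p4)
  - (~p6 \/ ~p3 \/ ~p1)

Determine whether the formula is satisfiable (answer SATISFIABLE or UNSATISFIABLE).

SATISFIABLE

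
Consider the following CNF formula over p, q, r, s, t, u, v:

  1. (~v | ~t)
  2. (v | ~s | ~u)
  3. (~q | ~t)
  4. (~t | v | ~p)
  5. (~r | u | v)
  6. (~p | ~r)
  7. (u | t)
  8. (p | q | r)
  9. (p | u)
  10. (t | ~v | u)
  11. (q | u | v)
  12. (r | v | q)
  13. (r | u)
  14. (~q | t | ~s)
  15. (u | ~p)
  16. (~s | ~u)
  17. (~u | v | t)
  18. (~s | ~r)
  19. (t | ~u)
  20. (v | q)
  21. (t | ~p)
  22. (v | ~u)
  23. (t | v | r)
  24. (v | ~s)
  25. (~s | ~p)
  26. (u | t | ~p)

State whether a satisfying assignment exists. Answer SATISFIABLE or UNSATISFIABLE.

UNSATISFIABLE

u = True:
  propagation gives s=False, t=True, v=False; an empty clause results — contradiction.
u = False:
  propagation gives t=True, v=False, q=False; an empty clause results — contradiction.
Every branch closes, so no satisfying assignment exists.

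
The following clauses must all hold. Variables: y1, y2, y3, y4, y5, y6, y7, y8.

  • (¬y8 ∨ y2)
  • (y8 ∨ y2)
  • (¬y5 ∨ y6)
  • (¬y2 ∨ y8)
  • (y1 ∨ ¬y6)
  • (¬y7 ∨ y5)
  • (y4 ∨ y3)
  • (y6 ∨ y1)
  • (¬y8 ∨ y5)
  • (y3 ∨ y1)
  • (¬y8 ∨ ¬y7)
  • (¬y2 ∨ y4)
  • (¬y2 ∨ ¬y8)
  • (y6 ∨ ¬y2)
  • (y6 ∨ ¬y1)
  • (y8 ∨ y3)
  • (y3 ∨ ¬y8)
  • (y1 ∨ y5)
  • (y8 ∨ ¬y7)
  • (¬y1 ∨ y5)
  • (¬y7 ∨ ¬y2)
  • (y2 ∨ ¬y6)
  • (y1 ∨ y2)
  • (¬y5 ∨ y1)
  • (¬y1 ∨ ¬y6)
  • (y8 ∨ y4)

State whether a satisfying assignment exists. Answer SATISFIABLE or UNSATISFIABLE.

UNSATISFIABLE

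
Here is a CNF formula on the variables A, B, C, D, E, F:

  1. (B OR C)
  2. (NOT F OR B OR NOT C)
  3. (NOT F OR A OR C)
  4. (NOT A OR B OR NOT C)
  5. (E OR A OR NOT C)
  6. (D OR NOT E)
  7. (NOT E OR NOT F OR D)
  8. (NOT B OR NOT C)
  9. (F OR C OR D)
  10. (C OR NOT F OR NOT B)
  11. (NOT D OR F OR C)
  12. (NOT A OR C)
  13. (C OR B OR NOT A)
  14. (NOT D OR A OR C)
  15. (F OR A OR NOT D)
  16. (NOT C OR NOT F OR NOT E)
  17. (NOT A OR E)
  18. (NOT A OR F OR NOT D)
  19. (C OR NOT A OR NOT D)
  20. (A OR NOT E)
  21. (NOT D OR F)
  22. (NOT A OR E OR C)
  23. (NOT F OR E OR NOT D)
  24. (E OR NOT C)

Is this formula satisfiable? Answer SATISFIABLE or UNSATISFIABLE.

C = True:
  propagation gives B=False, F=False, A=False, E=True; an empty clause results — contradiction.
C = False:
  propagation gives B=True, F=False, D=True; an empty clause results — contradiction.
Every branch closes, so no satisfying assignment exists.

UNSATISFIABLE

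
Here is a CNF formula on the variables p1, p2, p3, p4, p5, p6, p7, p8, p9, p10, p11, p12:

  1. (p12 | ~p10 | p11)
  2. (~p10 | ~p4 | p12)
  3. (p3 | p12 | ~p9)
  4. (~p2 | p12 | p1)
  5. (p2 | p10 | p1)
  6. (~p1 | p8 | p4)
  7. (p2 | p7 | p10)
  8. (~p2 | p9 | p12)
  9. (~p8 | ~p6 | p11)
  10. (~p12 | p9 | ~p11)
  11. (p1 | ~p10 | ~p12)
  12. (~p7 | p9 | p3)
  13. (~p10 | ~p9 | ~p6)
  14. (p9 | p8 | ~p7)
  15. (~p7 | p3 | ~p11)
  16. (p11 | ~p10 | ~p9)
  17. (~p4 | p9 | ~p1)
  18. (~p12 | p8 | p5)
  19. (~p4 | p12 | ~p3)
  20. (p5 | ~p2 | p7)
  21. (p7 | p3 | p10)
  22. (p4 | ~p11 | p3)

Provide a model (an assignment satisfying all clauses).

p5 occurs only positively in the remaining clauses — set p5 = True.
Pure literal: p6 appears only negated; assign p6 = False.
Branch on p1: take p1 = True.
Branch on p2: take p2 = False.
For the remaining variables, p3 = False, p4 = True, p7 = False, p8 = True, p9 = True, p10 = True, p11 = True, p12 = True works.
Every clause has at least one true literal under this assignment.
Check each clause:
  1. (p11 | p12 | ~p10) — p11 is true.
  2. (p12 | ~p10 | ~p4) — p12 is true.
  3. (p3 | ~p9 | p12) — p12 is true.
  4. (~p2 | p12 | p1) — p1 is true.
  5. (p10 | p2 | p1) — p1 is true.
  6. (p4 | p8 | ~p1) — p8 is true.
  7. (p7 | p10 | p2) — p10 is true.
  8. (~p2 | p9 | p12) — p9 is true.
  9. (p11 | ~p8 | ~p6) — ~p6 is true.
  10. (p9 | ~p12 | ~p11) — p9 is true.
  11. (p1 | ~p10 | ~p12) — p1 is true.
  12. (~p7 | p9 | p3) — ~p7 is true.
  13. (~p9 | ~p10 | ~p6) — ~p6 is true.
  14. (p8 | p9 | ~p7) — p8 is true.
  15. (~p7 | p3 | ~p11) — ~p7 is true.
  16. (p11 | ~p10 | ~p9) — p11 is true.
  17. (~p4 | ~p1 | p9) — p9 is true.
  18. (~p12 | p5 | p8) — p8 is true.
  19. (~p3 | ~p4 | p12) — p12 is true.
  20. (~p2 | p7 | p5) — p5 is true.
  21. (p3 | p7 | p10) — p10 is true.
  22. (p3 | p4 | ~p11) — p4 is true.

p1=T, p2=F, p3=F, p4=T, p5=T, p6=F, p7=F, p8=T, p9=T, p10=T, p11=T, p12=T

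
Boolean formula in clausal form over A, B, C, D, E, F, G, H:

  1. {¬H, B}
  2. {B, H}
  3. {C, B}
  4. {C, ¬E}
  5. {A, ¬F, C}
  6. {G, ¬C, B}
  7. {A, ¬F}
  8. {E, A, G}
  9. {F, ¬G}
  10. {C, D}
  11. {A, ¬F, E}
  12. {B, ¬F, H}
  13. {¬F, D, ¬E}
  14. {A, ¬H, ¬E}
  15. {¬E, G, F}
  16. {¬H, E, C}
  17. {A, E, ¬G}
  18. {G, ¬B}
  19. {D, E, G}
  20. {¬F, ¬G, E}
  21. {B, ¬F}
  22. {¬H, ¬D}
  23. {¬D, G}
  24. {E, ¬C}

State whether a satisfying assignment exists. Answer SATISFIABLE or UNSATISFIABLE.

Pure literal: A appears only positively; assign A = True.
Try B = True.
  then G is forced to True.
  then F is forced to True.
  then E is forced to True.
  then C is forced to True.
  then D is forced to True.
  then H is forced to False.
So A = True, B = True, C = True, D = True, E = True, F = True, G = True, H = False is a satisfying assignment.

SATISFIABLE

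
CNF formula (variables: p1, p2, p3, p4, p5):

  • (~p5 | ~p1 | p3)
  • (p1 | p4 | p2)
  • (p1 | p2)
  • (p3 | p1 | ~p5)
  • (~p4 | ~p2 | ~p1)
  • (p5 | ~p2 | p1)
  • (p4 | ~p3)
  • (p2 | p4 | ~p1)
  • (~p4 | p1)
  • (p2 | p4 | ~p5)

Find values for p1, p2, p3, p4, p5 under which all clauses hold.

p1=T  p2=T  p3=F  p4=F  p5=F

Check each clause:
  1. (~p1 | p3 | ~p5) — ~p5 is true.
  2. (p1 | p2 | p4) — p1 is true.
  3. (p2 | p1) — p1 is true.
  4. (~p5 | p1 | p3) — p1 is true.
  5. (~p2 | ~p1 | ~p4) — ~p4 is true.
  6. (~p2 | p5 | p1) — p1 is true.
  7. (p4 | ~p3) — ~p3 is true.
  8. (p4 | p2 | ~p1) — p2 is true.
  9. (p1 | ~p4) — p1 is true.
  10. (p2 | ~p5 | p4) — p2 is true.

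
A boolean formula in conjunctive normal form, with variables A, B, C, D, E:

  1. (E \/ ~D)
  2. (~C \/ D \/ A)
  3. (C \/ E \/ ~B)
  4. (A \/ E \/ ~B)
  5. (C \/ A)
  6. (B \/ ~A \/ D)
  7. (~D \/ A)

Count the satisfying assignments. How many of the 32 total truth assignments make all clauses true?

7

The models are:
  A=1 B=0 C=0 D=1 E=1
  A=1 B=0 C=1 D=1 E=1
  A=1 B=1 C=0 D=0 E=1
  A=1 B=1 C=0 D=1 E=1
  A=1 B=1 C=1 D=0 E=0
  A=1 B=1 C=1 D=0 E=1
  A=1 B=1 C=1 D=1 E=1
That's 7 in total.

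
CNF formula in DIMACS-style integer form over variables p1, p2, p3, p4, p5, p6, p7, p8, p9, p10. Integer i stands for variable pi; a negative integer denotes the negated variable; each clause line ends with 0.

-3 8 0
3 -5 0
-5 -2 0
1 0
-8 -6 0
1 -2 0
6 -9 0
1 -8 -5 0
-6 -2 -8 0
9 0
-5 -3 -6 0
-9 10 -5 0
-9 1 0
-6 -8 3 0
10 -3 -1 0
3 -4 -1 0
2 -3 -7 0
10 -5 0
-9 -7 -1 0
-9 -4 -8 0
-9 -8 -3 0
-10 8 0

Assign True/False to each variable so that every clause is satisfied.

p1=True, p2=False, p3=False, p4=False, p5=False, p6=True, p7=False, p8=False, p9=True, p10=False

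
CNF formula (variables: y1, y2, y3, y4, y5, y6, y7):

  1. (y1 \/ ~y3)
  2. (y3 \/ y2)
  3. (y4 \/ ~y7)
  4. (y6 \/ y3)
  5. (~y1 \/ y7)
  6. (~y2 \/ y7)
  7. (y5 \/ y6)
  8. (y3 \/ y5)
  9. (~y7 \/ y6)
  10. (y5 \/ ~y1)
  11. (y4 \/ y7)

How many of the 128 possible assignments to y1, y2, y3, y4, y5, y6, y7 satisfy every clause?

Satisfying assignments:
  y1=0 y2=1 y3=0 y4=1 y5=1 y6=1 y7=1
  y1=1 y2=0 y3=1 y4=1 y5=1 y6=1 y7=1
  y1=1 y2=1 y3=0 y4=1 y5=1 y6=1 y7=1
  y1=1 y2=1 y3=1 y4=1 y5=1 y6=1 y7=1
That's 4 in total.

4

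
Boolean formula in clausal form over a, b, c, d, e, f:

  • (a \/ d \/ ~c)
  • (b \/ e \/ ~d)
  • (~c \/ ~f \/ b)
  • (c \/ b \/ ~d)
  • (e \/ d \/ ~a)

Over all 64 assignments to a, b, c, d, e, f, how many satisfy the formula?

33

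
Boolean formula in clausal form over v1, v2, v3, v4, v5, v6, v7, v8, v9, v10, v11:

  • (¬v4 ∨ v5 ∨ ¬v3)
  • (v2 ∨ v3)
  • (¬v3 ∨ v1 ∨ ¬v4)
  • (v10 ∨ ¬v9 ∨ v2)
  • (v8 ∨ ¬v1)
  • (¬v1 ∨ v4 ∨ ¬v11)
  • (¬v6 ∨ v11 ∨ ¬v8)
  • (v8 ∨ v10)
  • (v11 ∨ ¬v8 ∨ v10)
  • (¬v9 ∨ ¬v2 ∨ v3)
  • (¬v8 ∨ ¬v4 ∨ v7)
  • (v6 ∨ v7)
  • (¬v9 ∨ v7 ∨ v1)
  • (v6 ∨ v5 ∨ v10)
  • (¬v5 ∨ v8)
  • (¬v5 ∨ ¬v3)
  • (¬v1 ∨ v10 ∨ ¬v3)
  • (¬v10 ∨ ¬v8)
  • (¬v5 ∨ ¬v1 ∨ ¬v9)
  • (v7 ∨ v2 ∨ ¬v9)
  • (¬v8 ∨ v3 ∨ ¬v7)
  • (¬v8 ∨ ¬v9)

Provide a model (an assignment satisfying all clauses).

v1 = F  v2 = T  v3 = T  v4 = F  v5 = F  v6 = F  v7 = T  v8 = F  v9 = T  v10 = T  v11 = T

Try v1 = False.
For the remaining variables, v2 = True, v3 = True, v4 = False, v5 = False, v6 = False, v7 = True, v8 = False, v9 = True, v10 = True, v11 = True works.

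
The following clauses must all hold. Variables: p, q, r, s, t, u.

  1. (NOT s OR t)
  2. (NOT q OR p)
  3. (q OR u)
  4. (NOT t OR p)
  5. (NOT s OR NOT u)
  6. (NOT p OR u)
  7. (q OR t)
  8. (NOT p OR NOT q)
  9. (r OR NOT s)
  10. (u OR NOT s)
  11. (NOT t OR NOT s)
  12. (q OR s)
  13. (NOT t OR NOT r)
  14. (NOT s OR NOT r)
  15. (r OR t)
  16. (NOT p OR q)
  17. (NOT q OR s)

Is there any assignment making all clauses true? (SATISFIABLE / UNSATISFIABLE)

s = True:
  propagation gives t=True; an empty clause results — contradiction.
s = False:
  propagation gives q=True; an empty clause results — contradiction.
Every branch closes, so no satisfying assignment exists.

UNSATISFIABLE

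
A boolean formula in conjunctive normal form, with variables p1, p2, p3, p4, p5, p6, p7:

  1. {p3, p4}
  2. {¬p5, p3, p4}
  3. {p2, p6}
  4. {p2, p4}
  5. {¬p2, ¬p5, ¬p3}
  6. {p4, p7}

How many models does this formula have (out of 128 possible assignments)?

Split on p4, then p2.
  p4=1, p2=1: p1, p6, p7 free; 3 ways for (p3,p5) × 2^3 = 24.
  p4=1, p2=0: forces p6=1; p1, p3, p5, p7 free → 2^4 = 16.
  p4=0, p2=1: remaining (p1,p3,p5,p6,p7) ∈ {(0,1,0,0,1); (0,1,0,1,1); (1,1,0,0,1); (1,1,0,1,1)} — 4.
  p4=0, p2=0: a clause becomes empty — 0.
Total: 24 + 16 + 4 + 0 = 44.

44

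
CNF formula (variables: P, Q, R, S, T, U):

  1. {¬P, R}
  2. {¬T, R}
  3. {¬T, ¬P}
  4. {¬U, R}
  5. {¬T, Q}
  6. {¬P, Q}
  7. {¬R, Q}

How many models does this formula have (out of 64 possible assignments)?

16

Split on R, then P.
  R=T, P=T: remaining (Q,S,T,U) ∈ {(T,F,F,F); (T,F,F,T); (T,T,F,F); (T,T,F,T)} — 4.
  R=T, P=F: forces Q=T; S, T, U free → 2^3 = 8.
  R=F, P=T: a clause becomes empty — 0.
  R=F, P=F: remaining (Q,S,T,U) ∈ {(F,F,F,F); (F,T,F,F); (T,F,F,F); (T,T,F,F)} — 4.
Total: 4 + 8 + 0 + 4 = 16.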